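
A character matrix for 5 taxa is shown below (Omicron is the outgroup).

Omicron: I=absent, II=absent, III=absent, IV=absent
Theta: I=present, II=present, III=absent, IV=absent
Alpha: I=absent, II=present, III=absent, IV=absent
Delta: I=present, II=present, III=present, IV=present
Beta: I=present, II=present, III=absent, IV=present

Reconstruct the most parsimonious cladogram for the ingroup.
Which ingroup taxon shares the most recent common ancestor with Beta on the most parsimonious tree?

Delta

The outgroup has state 'absent' for every character, so 'present' is the derived state throughout.
Only Beta, Delta, and Theta show the derived state 'present' for I, supporting them as a clade.
All ingroup taxa share the derived state 'present' for II; it defines the ingroup but does not resolve relationships within it.
III: derived state 'present' in Delta only — an autapomorphy, so it tells us nothing about relationships among taxa.
Only Beta and Delta show the derived state 'present' for IV, supporting them as a clade.
Most parsimonious ingroup topology: ((Theta,(Delta,Beta)),Alpha).
Beta and Delta form a cherry on this tree, so they are sister taxa.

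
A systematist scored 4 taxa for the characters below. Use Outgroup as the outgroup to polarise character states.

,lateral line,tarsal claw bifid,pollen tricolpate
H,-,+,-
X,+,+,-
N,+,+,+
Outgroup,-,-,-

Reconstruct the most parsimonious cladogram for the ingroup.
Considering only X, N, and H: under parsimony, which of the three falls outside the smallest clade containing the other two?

The outgroup has state '-' for every character, so '+' is the derived state throughout.
lateral line (derived state '+') is shared by N and X — a synapomorphy uniting that clade.
All ingroup taxa share the derived state '+' for tarsal claw bifid; it defines the ingroup but does not resolve relationships within it.
pollen tricolpate: derived state '+' in N only — an autapomorphy, so it tells us nothing about relationships among taxa.
Most parsimonious ingroup topology: ((X,N),H).
N and X share a more recent common ancestor with each other than either does with H, so H is the least closely related of the three.

H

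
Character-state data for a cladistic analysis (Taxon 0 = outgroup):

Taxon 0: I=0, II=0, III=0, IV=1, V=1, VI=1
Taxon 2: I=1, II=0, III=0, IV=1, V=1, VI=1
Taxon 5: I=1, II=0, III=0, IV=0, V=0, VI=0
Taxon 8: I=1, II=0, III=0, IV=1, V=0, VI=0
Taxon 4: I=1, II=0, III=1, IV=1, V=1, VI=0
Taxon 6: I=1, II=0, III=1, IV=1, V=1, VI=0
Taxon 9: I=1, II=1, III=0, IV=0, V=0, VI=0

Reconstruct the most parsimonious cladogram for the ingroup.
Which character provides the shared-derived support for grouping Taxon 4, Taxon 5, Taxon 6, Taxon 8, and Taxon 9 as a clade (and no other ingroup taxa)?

Character polarity is set by the outgroup: the derived state is whichever differs from the outgroup's state, so for IV, V, VI the derived state is '0', and for the remaining characters it is '1'.
All ingroup taxa share the derived state '1' for I; it defines the ingroup but does not resolve relationships within it.
II: derived state '1' in Taxon 9 only — an autapomorphy, so it tells us nothing about relationships among taxa.
III (derived state '1') is shared by Taxon 4 and Taxon 6 — a synapomorphy uniting that clade.
Only Taxon 5 and Taxon 9 show the derived state '0' for IV, supporting them as a clade.
V: derived state '0' in Taxon 5, Taxon 8, and Taxon 9 only — synapomorphy for {Taxon 5, Taxon 8, Taxon 9}.
VI: derived state '0' in Taxon 4, Taxon 5, Taxon 6, Taxon 8, and Taxon 9 only — synapomorphy for {Taxon 4, Taxon 5, Taxon 6, Taxon 8, Taxon 9}.
Most parsimonious ingroup topology: ((((Taxon 5,Taxon 9),Taxon 8),(Taxon 4,Taxon 6)),Taxon 2).
The clade {Taxon 4, Taxon 5, Taxon 6, Taxon 8, Taxon 9} is supported by VI: its derived state '0' occurs in exactly those taxa and in no other taxon (including the outgroup).

VI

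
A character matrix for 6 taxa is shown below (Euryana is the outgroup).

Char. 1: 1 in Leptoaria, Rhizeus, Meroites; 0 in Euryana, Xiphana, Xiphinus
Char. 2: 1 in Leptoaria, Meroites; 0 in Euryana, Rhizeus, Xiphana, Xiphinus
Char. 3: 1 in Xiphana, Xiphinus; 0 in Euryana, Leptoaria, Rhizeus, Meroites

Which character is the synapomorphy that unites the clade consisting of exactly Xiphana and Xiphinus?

Char. 3

The outgroup has state '0' for every character, so '1' is the derived state throughout.
Only Leptoaria, Meroites, and Rhizeus show the derived state '1' for Char. 1, supporting them as a clade.
Char. 2: derived state '1' in Leptoaria and Meroites only — synapomorphy for {Leptoaria, Meroites}.
Char. 3: derived state '1' in Xiphana and Xiphinus only — synapomorphy for {Xiphana, Xiphinus}.
Most parsimonious ingroup topology: (((Leptoaria,Meroites),Rhizeus),(Xiphana,Xiphinus)).
The clade {Xiphana, Xiphinus} is supported by Char. 3: its derived state '1' occurs in exactly those taxa and in no other taxon (including the outgroup).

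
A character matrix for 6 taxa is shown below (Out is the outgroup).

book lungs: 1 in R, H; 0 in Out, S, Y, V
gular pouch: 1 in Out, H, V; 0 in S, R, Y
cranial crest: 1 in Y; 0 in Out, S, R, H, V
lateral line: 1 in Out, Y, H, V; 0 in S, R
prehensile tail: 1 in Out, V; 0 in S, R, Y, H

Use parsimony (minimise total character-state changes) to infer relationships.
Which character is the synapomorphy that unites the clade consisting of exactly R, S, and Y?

gular pouch

Character polarity is set by the outgroup: the derived state is whichever differs from the outgroup's state, so for gular pouch, lateral line, prehensile tail the derived state is '0', and for the remaining characters it is '1'.
book lungs (state '1') occurs in H and R but conflicts with the nesting implied by the other characters — most parsimoniously interpreted as homoplasy.
gular pouch: derived state '0' in R, S, and Y only — synapomorphy for {R, S, Y}.
cranial crest (derived state '1') is unique to Y (autapomorphy; uninformative for grouping).
lateral line (derived state '0') is shared by R and S — a synapomorphy uniting that clade.
prehensile tail: derived state '0' in H, R, S, and Y only — synapomorphy for {H, R, S, Y}.
Most parsimonious ingroup topology: ((((S,R),Y),H),V).
The clade {R, S, Y} is supported by gular pouch: its derived state '0' occurs in exactly those taxa and in no other taxon (including the outgroup).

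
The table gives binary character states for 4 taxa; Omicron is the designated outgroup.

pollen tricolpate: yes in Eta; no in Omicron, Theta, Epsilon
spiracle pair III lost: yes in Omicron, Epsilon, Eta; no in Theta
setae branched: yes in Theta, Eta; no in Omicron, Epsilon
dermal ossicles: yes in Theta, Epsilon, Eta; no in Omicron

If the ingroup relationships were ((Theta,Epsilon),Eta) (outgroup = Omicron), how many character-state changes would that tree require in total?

Map each character onto ((Theta,Epsilon),Eta) (rooted by Omicron) and count the minimum state changes it requires (Fitch parsimony):
pollen tricolpate: 1; spiracle pair III lost: 1; setae branched: 2; dermal ossicles: 1.
Total tree length = 5.

5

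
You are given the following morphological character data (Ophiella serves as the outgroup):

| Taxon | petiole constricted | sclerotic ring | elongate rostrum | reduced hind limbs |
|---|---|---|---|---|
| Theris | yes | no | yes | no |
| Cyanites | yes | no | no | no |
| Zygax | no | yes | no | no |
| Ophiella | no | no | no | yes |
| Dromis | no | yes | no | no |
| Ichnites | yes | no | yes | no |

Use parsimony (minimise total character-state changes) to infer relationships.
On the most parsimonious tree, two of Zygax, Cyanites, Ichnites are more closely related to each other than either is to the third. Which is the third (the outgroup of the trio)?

Character polarity is set by the outgroup: the derived state is whichever differs from the outgroup's state, so for reduced hind limbs the derived state is 'no', and for the remaining characters it is 'yes'.
Only Cyanites, Ichnites, and Theris show the derived state 'yes' for petiole constricted, supporting them as a clade.
sclerotic ring: derived state 'yes' in Dromis and Zygax only — synapomorphy for {Dromis, Zygax}.
elongate rostrum (derived state 'yes') is shared by Ichnites and Theris — a synapomorphy uniting that clade.
All ingroup taxa share the derived state 'no' for reduced hind limbs; it defines the ingroup but does not resolve relationships within it.
Most parsimonious ingroup topology: ((Cyanites,(Ichnites,Theris)),(Zygax,Dromis)).
Cyanites and Ichnites share a more recent common ancestor with each other than either does with Zygax, so Zygax is the least closely related of the three.

Zygax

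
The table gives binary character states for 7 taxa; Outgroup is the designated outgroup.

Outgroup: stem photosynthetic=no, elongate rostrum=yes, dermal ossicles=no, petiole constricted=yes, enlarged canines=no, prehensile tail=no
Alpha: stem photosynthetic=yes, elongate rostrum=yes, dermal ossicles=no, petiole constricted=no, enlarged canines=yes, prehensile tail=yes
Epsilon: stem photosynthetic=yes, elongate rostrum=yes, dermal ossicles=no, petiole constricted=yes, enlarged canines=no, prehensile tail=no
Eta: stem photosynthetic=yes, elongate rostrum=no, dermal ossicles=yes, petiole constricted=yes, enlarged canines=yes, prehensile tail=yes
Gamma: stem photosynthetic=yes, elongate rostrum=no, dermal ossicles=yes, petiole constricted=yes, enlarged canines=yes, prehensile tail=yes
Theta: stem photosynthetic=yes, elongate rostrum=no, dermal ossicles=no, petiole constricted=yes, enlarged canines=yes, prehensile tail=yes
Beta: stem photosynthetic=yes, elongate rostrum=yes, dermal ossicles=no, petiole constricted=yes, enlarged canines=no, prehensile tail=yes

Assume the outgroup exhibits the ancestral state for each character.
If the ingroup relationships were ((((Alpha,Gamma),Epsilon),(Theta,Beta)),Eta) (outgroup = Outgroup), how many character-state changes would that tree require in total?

Map each character onto ((((Alpha,Gamma),Epsilon),(Theta,Beta)),Eta) (rooted by Outgroup) and count the minimum state changes it requires (Fitch parsimony):
stem photosynthetic: 1; elongate rostrum: 3; dermal ossicles: 2; petiole constricted: 1; enlarged canines: 3; prehensile tail: 2.
Total tree length = 12.

12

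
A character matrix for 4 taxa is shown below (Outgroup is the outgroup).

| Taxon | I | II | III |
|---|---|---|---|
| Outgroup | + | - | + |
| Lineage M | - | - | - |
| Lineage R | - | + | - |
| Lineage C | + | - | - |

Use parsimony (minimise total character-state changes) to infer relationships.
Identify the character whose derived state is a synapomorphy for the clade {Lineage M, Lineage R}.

I

Character polarity is set by the outgroup: the derived state is whichever differs from the outgroup's state, so for I, III the derived state is '-', and for the remaining characters it is '+'.
I (derived state '-') is shared by Lineage M and Lineage R — a synapomorphy uniting that clade.
II (derived state '+') is unique to Lineage R (autapomorphy; uninformative for grouping).
III (derived state '-') is shared by all ingroup taxa — unites the whole ingroup.
Most parsimonious ingroup topology: ((Lineage M,Lineage R),Lineage C).
The clade {Lineage M, Lineage R} is supported by I: its derived state '-' occurs in exactly those taxa and in no other taxon (including the outgroup).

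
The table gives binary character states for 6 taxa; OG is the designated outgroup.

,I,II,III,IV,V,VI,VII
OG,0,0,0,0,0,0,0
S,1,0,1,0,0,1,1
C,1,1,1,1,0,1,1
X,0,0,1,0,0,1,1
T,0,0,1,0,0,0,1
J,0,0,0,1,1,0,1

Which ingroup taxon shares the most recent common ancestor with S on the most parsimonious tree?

C

The outgroup has state '0' for every character, so '1' is the derived state throughout.
I: derived state '1' in C and S only — synapomorphy for {C, S}.
II: derived state '1' in C only — an autapomorphy, so it tells us nothing about relationships among taxa.
Only C, S, T, and X show the derived state '1' for III, supporting them as a clade.
IV groups C and J, which is incompatible with the clades supported by the remaining characters; treating it as convergent (homoplasy) costs fewer steps than any alternative tree.
V: derived state '1' in J only — an autapomorphy, so it tells us nothing about relationships among taxa.
Only C, S, and X show the derived state '1' for VI, supporting them as a clade.
VII (derived state '1') is shared by all ingroup taxa — unites the whole ingroup.
Most parsimonious ingroup topology: ((((S,C),X),T),J).
S and C form a cherry on this tree, so they are sister taxa.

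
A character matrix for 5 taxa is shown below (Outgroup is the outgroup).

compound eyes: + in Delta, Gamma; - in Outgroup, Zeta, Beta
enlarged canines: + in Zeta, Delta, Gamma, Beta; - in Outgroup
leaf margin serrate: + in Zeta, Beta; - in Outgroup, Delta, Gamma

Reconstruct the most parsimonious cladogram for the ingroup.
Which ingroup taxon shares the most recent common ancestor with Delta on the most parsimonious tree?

Gamma

The outgroup has state '-' for every character, so '+' is the derived state throughout.
compound eyes: derived state '+' in Delta and Gamma only — synapomorphy for {Delta, Gamma}.
All ingroup taxa share the derived state '+' for enlarged canines; it defines the ingroup but does not resolve relationships within it.
leaf margin serrate (derived state '+') is shared by Beta and Zeta — a synapomorphy uniting that clade.
Most parsimonious ingroup topology: ((Zeta,Beta),(Delta,Gamma)).
Delta and Gamma form a cherry on this tree, so they are sister taxa.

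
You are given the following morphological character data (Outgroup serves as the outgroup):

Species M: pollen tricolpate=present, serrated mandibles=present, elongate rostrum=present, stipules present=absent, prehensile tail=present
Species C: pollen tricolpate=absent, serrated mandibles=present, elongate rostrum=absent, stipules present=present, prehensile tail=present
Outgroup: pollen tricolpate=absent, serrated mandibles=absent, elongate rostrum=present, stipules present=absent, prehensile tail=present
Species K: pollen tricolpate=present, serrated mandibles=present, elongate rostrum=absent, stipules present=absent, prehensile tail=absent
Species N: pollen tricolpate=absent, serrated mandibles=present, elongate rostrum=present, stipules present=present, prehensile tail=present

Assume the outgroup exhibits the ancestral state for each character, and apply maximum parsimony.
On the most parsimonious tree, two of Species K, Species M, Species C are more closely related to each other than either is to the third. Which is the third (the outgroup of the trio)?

Character polarity is set by the outgroup: the derived state is whichever differs from the outgroup's state, so for elongate rostrum, prehensile tail the derived state is 'absent', and for the remaining characters it is 'present'.
pollen tricolpate: derived state 'present' in Species K and Species M only — synapomorphy for {Species K, Species M}.
All ingroup taxa share the derived state 'present' for serrated mandibles; it defines the ingroup but does not resolve relationships within it.
elongate rostrum (state 'absent') occurs in Species C and Species K but conflicts with the nesting implied by the other characters — most parsimoniously interpreted as homoplasy.
Only Species C and Species N show the derived state 'present' for stipules present, supporting them as a clade.
prehensile tail: derived state 'absent' in Species K only — an autapomorphy, so it tells us nothing about relationships among taxa.
Most parsimonious ingroup topology: ((Species K,Species M),(Species C,Species N)).
Species M and Species K share a more recent common ancestor with each other than either does with Species C, so Species C is the least closely related of the three.

Species C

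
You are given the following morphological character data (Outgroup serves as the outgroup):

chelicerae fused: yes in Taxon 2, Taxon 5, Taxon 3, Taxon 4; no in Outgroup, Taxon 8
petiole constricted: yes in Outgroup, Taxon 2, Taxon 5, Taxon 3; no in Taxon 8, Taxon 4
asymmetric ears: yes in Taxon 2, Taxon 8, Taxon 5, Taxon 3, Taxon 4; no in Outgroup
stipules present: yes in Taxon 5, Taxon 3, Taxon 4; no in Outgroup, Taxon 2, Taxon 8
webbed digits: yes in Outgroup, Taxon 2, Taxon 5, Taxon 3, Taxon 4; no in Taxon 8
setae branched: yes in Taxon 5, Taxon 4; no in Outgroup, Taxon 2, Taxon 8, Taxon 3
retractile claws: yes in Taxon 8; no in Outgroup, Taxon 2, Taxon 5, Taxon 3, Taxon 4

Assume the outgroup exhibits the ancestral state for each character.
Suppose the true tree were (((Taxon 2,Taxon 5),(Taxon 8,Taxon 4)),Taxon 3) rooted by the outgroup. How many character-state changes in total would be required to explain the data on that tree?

Map each character onto (((Taxon 2,Taxon 5),(Taxon 8,Taxon 4)),Taxon 3) (rooted by Outgroup) and count the minimum state changes it requires (Fitch parsimony):
chelicerae fused: 2; petiole constricted: 1; asymmetric ears: 1; stipules present: 3; webbed digits: 1; setae branched: 2; retractile claws: 1.
Total tree length = 11.

11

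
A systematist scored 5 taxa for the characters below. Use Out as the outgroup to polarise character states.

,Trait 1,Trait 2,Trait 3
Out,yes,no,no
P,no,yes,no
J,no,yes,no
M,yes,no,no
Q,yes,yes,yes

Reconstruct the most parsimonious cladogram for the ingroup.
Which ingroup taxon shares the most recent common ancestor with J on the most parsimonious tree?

P

Character polarity is set by the outgroup: the derived state is whichever differs from the outgroup's state, so for Trait 1 the derived state is 'no', and for the remaining characters it is 'yes'.
Trait 1: derived state 'no' in J and P only — synapomorphy for {J, P}.
Trait 2 (derived state 'yes') is shared by J, P, and Q — a synapomorphy uniting that clade.
Trait 3 (derived state 'yes') is unique to Q (autapomorphy; uninformative for grouping).
Most parsimonious ingroup topology: (((P,J),Q),M).
J and P form a cherry on this tree, so they are sister taxa.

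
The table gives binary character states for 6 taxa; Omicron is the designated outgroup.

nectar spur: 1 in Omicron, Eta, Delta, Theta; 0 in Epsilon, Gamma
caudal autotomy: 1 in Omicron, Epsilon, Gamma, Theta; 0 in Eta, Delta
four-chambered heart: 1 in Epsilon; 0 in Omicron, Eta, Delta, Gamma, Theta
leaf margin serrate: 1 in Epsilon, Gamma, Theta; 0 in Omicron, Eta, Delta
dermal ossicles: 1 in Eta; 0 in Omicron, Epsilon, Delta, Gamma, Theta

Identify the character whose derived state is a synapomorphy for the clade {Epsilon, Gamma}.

nectar spur

Character polarity is set by the outgroup: the derived state is whichever differs from the outgroup's state, so for nectar spur, caudal autotomy the derived state is '0', and for the remaining characters it is '1'.
nectar spur: derived state '0' in Epsilon and Gamma only — synapomorphy for {Epsilon, Gamma}.
Only Delta and Eta show the derived state '0' for caudal autotomy, supporting them as a clade.
four-chambered heart (derived state '1') is unique to Epsilon (autapomorphy; uninformative for grouping).
Only Epsilon, Gamma, and Theta show the derived state '1' for leaf margin serrate, supporting them as a clade.
dermal ossicles (derived state '1') is unique to Eta (autapomorphy; uninformative for grouping).
Most parsimonious ingroup topology: (((Epsilon,Gamma),Theta),(Eta,Delta)).
The clade {Epsilon, Gamma} is supported by nectar spur: its derived state '0' occurs in exactly those taxa and in no other taxon (including the outgroup).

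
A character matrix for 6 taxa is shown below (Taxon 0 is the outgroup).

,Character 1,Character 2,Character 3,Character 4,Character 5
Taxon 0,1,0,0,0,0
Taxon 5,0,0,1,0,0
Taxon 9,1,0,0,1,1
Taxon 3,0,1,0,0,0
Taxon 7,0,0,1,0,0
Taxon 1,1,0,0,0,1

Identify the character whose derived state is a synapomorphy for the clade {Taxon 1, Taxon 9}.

Character 5

Character polarity is set by the outgroup: the derived state is whichever differs from the outgroup's state, so for Character 1 the derived state is '0', and for the remaining characters it is '1'.
Only Taxon 3, Taxon 5, and Taxon 7 show the derived state '0' for Character 1, supporting them as a clade.
Character 2 (derived state '1') is unique to Taxon 3 (autapomorphy; uninformative for grouping).
Character 3 (derived state '1') is shared by Taxon 5 and Taxon 7 — a synapomorphy uniting that clade.
Character 4 (derived state '1') is unique to Taxon 9 (autapomorphy; uninformative for grouping).
Only Taxon 1 and Taxon 9 show the derived state '1' for Character 5, supporting them as a clade.
Most parsimonious ingroup topology: (((Taxon 5,Taxon 7),Taxon 3),(Taxon 9,Taxon 1)).
The clade {Taxon 1, Taxon 9} is supported by Character 5: its derived state '1' occurs in exactly those taxa and in no other taxon (including the outgroup).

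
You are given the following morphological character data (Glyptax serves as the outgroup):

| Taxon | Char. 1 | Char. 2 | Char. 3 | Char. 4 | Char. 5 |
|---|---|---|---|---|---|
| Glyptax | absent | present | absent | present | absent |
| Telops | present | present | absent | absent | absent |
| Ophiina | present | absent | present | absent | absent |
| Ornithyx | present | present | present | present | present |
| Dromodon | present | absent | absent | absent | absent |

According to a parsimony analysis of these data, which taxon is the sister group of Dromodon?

Character polarity is set by the outgroup: the derived state is whichever differs from the outgroup's state, so for Char. 2, Char. 4 the derived state is 'absent', and for the remaining characters it is 'present'.
Char. 1 (derived state 'present') is shared by all ingroup taxa — unites the whole ingroup.
Only Dromodon and Ophiina show the derived state 'absent' for Char. 2, supporting them as a clade.
Char. 3 groups Ophiina and Ornithyx, which is incompatible with the clades supported by the remaining characters; treating it as convergent (homoplasy) costs fewer steps than any alternative tree.
Char. 4 (derived state 'absent') is shared by Dromodon, Ophiina, and Telops — a synapomorphy uniting that clade.
Char. 5: derived state 'present' in Ornithyx only — an autapomorphy, so it tells us nothing about relationships among taxa.
Most parsimonious ingroup topology: ((Telops,(Ophiina,Dromodon)),Ornithyx).
Dromodon and Ophiina form a cherry on this tree, so they are sister taxa.

Ophiina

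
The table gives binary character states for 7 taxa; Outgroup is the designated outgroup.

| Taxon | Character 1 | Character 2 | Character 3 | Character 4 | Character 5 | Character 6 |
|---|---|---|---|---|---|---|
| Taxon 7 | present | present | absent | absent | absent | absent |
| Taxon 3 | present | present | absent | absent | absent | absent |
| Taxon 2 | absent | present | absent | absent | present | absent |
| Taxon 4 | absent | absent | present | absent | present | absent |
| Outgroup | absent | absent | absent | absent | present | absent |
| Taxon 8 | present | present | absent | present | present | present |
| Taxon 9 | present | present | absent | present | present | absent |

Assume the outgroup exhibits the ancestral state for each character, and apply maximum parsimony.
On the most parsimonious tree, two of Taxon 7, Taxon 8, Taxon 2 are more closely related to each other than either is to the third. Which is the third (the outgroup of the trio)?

Character polarity is set by the outgroup: the derived state is whichever differs from the outgroup's state, so for Character 5 the derived state is 'absent', and for the remaining characters it is 'present'.
Character 1 (derived state 'present') is shared by Taxon 3, Taxon 7, Taxon 8, and Taxon 9 — a synapomorphy uniting that clade.
Character 2: derived state 'present' in Taxon 2, Taxon 3, Taxon 7, Taxon 8, and Taxon 9 only — synapomorphy for {Taxon 2, Taxon 3, Taxon 7, Taxon 8, Taxon 9}.
Character 3: derived state 'present' in Taxon 4 only — an autapomorphy, so it tells us nothing about relationships among taxa.
Character 4: derived state 'present' in Taxon 8 and Taxon 9 only — synapomorphy for {Taxon 8, Taxon 9}.
Character 5: derived state 'absent' in Taxon 3 and Taxon 7 only — synapomorphy for {Taxon 3, Taxon 7}.
Character 6 (derived state 'present') is unique to Taxon 8 (autapomorphy; uninformative for grouping).
Most parsimonious ingroup topology: ((((Taxon 7,Taxon 3),(Taxon 9,Taxon 8)),Taxon 2),Taxon 4).
Taxon 7 and Taxon 8 share a more recent common ancestor with each other than either does with Taxon 2, so Taxon 2 is the least closely related of the three.

Taxon 2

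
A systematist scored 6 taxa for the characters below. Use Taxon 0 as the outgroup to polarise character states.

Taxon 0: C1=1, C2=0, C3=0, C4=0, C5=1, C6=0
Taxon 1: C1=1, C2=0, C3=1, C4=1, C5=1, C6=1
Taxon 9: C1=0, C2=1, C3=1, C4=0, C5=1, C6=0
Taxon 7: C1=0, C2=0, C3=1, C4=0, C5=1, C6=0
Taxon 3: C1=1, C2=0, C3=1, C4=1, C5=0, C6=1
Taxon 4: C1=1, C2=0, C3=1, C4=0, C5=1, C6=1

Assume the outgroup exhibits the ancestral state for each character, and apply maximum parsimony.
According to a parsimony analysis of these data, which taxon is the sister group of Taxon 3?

Taxon 1

Character polarity is set by the outgroup: the derived state is whichever differs from the outgroup's state, so for C1, C5 the derived state is '0', and for the remaining characters it is '1'.
Only Taxon 7 and Taxon 9 show the derived state '0' for C1, supporting them as a clade.
C2: derived state '1' in Taxon 9 only — an autapomorphy, so it tells us nothing about relationships among taxa.
All ingroup taxa share the derived state '1' for C3; it defines the ingroup but does not resolve relationships within it.
C4 (derived state '1') is shared by Taxon 1 and Taxon 3 — a synapomorphy uniting that clade.
C5 (derived state '0') is unique to Taxon 3 (autapomorphy; uninformative for grouping).
C6: derived state '1' in Taxon 1, Taxon 3, and Taxon 4 only — synapomorphy for {Taxon 1, Taxon 3, Taxon 4}.
Most parsimonious ingroup topology: (((Taxon 1,Taxon 3),Taxon 4),(Taxon 9,Taxon 7)).
Taxon 3 and Taxon 1 form a cherry on this tree, so they are sister taxa.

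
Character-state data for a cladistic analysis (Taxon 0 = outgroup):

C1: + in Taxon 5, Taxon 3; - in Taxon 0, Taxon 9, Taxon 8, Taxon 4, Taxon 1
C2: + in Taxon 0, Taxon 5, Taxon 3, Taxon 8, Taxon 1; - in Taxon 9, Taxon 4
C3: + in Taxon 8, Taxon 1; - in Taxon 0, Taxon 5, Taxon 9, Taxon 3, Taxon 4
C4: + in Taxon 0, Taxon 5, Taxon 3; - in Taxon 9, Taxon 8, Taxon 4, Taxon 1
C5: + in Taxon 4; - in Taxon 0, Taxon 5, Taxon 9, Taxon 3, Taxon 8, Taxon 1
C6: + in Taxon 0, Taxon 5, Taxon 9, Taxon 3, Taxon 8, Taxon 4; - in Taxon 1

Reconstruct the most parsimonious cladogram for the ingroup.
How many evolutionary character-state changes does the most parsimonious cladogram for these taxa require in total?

Character polarity is set by the outgroup: the derived state is whichever differs from the outgroup's state, so for C2, C4, C6 the derived state is '-', and for the remaining characters it is '+'.
C1 (derived state '+') is shared by Taxon 3 and Taxon 5 — a synapomorphy uniting that clade.
Only Taxon 4 and Taxon 9 show the derived state '-' for C2, supporting them as a clade.
Only Taxon 1 and Taxon 8 show the derived state '+' for C3, supporting them as a clade.
C4 (derived state '-') is shared by Taxon 1, Taxon 4, Taxon 8, and Taxon 9 — a synapomorphy uniting that clade.
C5 (derived state '+') is unique to Taxon 4 (autapomorphy; uninformative for grouping).
C6 (derived state '-') is unique to Taxon 1 (autapomorphy; uninformative for grouping).
Most parsimonious ingroup topology: ((Taxon 5,Taxon 3),((Taxon 9,Taxon 4),(Taxon 8,Taxon 1))).
Changes per character on this tree: C1: 1; C2: 1; C3: 1; C4: 1; C5: 1; C6: 1.
Total = 6.

6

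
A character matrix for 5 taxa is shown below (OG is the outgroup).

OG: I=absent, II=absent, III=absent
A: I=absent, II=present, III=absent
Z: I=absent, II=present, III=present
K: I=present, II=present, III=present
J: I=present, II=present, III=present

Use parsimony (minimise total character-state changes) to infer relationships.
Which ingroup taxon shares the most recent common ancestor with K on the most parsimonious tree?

J

The outgroup has state 'absent' for every character, so 'present' is the derived state throughout.
I: derived state 'present' in J and K only — synapomorphy for {J, K}.
II (derived state 'present') is shared by all ingroup taxa — unites the whole ingroup.
Only J, K, and Z show the derived state 'present' for III, supporting them as a clade.
Most parsimonious ingroup topology: (A,(Z,(K,J))).
K and J form a cherry on this tree, so they are sister taxa.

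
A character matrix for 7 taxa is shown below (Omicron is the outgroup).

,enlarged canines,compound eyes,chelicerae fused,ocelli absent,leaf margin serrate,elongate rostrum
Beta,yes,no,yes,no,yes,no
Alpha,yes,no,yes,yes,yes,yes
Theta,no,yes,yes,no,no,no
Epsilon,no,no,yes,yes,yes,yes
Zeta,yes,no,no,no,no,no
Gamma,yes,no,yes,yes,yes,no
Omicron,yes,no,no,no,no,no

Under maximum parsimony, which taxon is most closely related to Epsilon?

Character polarity is set by the outgroup: the derived state is whichever differs from the outgroup's state, so for enlarged canines the derived state is 'no', and for the remaining characters it is 'yes'.
enlarged canines groups Epsilon and Theta, which is incompatible with the clades supported by the remaining characters; treating it as convergent (homoplasy) costs fewer steps than any alternative tree.
compound eyes: derived state 'yes' in Theta only — an autapomorphy, so it tells us nothing about relationships among taxa.
Only Alpha, Beta, Epsilon, Gamma, and Theta show the derived state 'yes' for chelicerae fused, supporting them as a clade.
ocelli absent: derived state 'yes' in Alpha, Epsilon, and Gamma only — synapomorphy for {Alpha, Epsilon, Gamma}.
Only Alpha, Beta, Epsilon, and Gamma show the derived state 'yes' for leaf margin serrate, supporting them as a clade.
Only Alpha and Epsilon show the derived state 'yes' for elongate rostrum, supporting them as a clade.
Most parsimonious ingroup topology: ((Theta,(Beta,((Epsilon,Alpha),Gamma))),Zeta).
Epsilon and Alpha form a cherry on this tree, so they are sister taxa.

Alpha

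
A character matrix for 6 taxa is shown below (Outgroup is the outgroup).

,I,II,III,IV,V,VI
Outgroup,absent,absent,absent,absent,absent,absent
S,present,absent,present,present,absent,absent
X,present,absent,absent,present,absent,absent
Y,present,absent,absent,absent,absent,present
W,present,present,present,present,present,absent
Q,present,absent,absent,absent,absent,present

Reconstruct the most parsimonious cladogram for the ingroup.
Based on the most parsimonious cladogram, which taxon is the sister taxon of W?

S

The outgroup has state 'absent' for every character, so 'present' is the derived state throughout.
All ingroup taxa share the derived state 'present' for I; it defines the ingroup but does not resolve relationships within it.
II: derived state 'present' in W only — an autapomorphy, so it tells us nothing about relationships among taxa.
Only S and W show the derived state 'present' for III, supporting them as a clade.
IV: derived state 'present' in S, W, and X only — synapomorphy for {S, W, X}.
V (derived state 'present') is unique to W (autapomorphy; uninformative for grouping).
Only Q and Y show the derived state 'present' for VI, supporting them as a clade.
Most parsimonious ingroup topology: (((S,W),X),(Y,Q)).
W and S form a cherry on this tree, so they are sister taxa.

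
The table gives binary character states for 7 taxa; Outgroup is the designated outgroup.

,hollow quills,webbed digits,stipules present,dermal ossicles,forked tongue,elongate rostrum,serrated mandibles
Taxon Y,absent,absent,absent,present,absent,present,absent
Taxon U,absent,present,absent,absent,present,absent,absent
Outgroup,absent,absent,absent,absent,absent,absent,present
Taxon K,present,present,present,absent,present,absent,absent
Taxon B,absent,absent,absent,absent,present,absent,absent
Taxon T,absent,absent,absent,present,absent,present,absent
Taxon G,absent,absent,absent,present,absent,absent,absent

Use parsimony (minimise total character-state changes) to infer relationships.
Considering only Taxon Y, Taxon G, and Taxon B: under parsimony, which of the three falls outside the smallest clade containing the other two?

Taxon B

Character polarity is set by the outgroup: the derived state is whichever differs from the outgroup's state, so for serrated mandibles the derived state is 'absent', and for the remaining characters it is 'present'.
hollow quills (derived state 'present') is unique to Taxon K (autapomorphy; uninformative for grouping).
webbed digits (derived state 'present') is shared by Taxon K and Taxon U — a synapomorphy uniting that clade.
stipules present (derived state 'present') is unique to Taxon K (autapomorphy; uninformative for grouping).
dermal ossicles: derived state 'present' in Taxon G, Taxon T, and Taxon Y only — synapomorphy for {Taxon G, Taxon T, Taxon Y}.
Only Taxon B, Taxon K, and Taxon U show the derived state 'present' for forked tongue, supporting them as a clade.
elongate rostrum (derived state 'present') is shared by Taxon T and Taxon Y — a synapomorphy uniting that clade.
serrated mandibles (derived state 'absent') is shared by all ingroup taxa — unites the whole ingroup.
Most parsimonious ingroup topology: (((Taxon K,Taxon U),Taxon B),((Taxon Y,Taxon T),Taxon G)).
Taxon Y and Taxon G share a more recent common ancestor with each other than either does with Taxon B, so Taxon B is the least closely related of the three.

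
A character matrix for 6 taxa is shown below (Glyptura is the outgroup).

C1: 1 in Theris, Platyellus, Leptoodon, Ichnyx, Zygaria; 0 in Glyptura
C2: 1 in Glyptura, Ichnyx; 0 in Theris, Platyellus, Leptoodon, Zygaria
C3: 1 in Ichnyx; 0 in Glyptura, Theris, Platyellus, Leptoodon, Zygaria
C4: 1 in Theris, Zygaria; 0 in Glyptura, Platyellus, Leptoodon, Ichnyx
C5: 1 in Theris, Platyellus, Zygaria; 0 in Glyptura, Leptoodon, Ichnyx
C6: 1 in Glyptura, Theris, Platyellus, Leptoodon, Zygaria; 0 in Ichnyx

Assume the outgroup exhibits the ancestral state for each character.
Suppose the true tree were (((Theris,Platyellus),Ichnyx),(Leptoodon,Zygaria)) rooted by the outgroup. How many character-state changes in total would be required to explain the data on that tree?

9

Map each character onto (((Theris,Platyellus),Ichnyx),(Leptoodon,Zygaria)) (rooted by Glyptura) and count the minimum state changes it requires (Fitch parsimony):
C1: 1; C2: 2; C3: 1; C4: 2; C5: 2; C6: 1.
Total tree length = 9.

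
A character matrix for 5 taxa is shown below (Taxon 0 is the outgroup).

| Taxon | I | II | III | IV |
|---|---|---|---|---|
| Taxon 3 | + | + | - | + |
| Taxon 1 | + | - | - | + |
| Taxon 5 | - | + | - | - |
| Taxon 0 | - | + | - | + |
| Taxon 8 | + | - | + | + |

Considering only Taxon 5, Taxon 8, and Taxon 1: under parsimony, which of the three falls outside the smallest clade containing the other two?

Character polarity is set by the outgroup: the derived state is whichever differs from the outgroup's state, so for II, IV the derived state is '-', and for the remaining characters it is '+'.
I (derived state '+') is shared by Taxon 1, Taxon 3, and Taxon 8 — a synapomorphy uniting that clade.
Only Taxon 1 and Taxon 8 show the derived state '-' for II, supporting them as a clade.
III (derived state '+') is unique to Taxon 8 (autapomorphy; uninformative for grouping).
IV (derived state '-') is unique to Taxon 5 (autapomorphy; uninformative for grouping).
Most parsimonious ingroup topology: (Taxon 5,(Taxon 3,(Taxon 8,Taxon 1))).
Taxon 1 and Taxon 8 share a more recent common ancestor with each other than either does with Taxon 5, so Taxon 5 is the least closely related of the three.

Taxon 5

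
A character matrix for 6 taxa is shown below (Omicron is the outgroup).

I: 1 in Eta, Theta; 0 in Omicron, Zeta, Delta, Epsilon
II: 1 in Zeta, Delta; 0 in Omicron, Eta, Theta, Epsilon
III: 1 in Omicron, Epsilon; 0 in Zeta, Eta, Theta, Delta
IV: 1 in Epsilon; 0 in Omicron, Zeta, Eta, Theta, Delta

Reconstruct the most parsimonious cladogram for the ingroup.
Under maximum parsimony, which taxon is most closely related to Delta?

Zeta

Character polarity is set by the outgroup: the derived state is whichever differs from the outgroup's state, so for III the derived state is '0', and for the remaining characters it is '1'.
I: derived state '1' in Eta and Theta only — synapomorphy for {Eta, Theta}.
II (derived state '1') is shared by Delta and Zeta — a synapomorphy uniting that clade.
III: derived state '0' in Delta, Eta, Theta, and Zeta only — synapomorphy for {Delta, Eta, Theta, Zeta}.
IV (derived state '1') is unique to Epsilon (autapomorphy; uninformative for grouping).
Most parsimonious ingroup topology: (((Zeta,Delta),(Eta,Theta)),Epsilon).
Delta and Zeta form a cherry on this tree, so they are sister taxa.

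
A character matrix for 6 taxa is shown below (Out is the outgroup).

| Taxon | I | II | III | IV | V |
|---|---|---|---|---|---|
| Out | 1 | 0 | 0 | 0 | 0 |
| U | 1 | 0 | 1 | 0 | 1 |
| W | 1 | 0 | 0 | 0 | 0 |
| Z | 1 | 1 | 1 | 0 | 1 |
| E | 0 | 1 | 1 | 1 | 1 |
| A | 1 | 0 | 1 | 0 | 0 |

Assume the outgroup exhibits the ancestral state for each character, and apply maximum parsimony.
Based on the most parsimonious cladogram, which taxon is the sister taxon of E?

Z

Character polarity is set by the outgroup: the derived state is whichever differs from the outgroup's state, so for I the derived state is '0', and for the remaining characters it is '1'.
I (derived state '0') is unique to E (autapomorphy; uninformative for grouping).
Only E and Z show the derived state '1' for II, supporting them as a clade.
III (derived state '1') is shared by A, E, U, and Z — a synapomorphy uniting that clade.
IV (derived state '1') is unique to E (autapomorphy; uninformative for grouping).
V: derived state '1' in E, U, and Z only — synapomorphy for {E, U, Z}.
Most parsimonious ingroup topology: (((U,(Z,E)),A),W).
E and Z form a cherry on this tree, so they are sister taxa.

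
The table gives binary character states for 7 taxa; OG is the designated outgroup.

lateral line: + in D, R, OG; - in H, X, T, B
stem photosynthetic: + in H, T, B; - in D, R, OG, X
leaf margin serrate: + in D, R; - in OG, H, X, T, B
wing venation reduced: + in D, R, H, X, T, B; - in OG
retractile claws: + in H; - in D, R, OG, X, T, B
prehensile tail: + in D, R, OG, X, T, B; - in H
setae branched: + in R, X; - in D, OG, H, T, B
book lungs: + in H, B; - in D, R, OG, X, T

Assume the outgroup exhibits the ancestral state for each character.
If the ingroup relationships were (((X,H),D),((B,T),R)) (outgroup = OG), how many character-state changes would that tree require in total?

13

Map each character onto (((X,H),D),((B,T),R)) (rooted by OG) and count the minimum state changes it requires (Fitch parsimony):
lateral line: 2; stem photosynthetic: 2; leaf margin serrate: 2; wing venation reduced: 1; retractile claws: 1; prehensile tail: 1; setae branched: 2; book lungs: 2.
Total tree length = 13.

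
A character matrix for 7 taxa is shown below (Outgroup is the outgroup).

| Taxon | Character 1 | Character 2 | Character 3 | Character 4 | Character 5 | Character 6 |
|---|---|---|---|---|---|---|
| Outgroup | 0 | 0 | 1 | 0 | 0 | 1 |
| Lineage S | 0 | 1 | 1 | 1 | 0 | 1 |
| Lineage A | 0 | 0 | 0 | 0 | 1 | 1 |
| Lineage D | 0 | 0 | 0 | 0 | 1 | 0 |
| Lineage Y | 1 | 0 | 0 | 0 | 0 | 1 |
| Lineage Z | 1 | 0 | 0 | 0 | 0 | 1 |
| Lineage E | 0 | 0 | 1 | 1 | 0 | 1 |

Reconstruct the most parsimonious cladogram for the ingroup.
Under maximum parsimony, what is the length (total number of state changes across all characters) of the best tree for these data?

Character polarity is set by the outgroup: the derived state is whichever differs from the outgroup's state, so for Character 3, Character 6 the derived state is '0', and for the remaining characters it is '1'.
Only Lineage Y and Lineage Z show the derived state '1' for Character 1, supporting them as a clade.
Character 2: derived state '1' in Lineage S only — an autapomorphy, so it tells us nothing about relationships among taxa.
Character 3 (derived state '0') is shared by Lineage A, Lineage D, Lineage Y, and Lineage Z — a synapomorphy uniting that clade.
Character 4 (derived state '1') is shared by Lineage E and Lineage S — a synapomorphy uniting that clade.
Character 5 (derived state '1') is shared by Lineage A and Lineage D — a synapomorphy uniting that clade.
Character 6: derived state '0' in Lineage D only — an autapomorphy, so it tells us nothing about relationships among taxa.
Most parsimonious ingroup topology: ((Lineage S,Lineage E),((Lineage A,Lineage D),(Lineage Y,Lineage Z))).
Changes per character on this tree: Character 1: 1; Character 2: 1; Character 3: 1; Character 4: 1; Character 5: 1; Character 6: 1.
Total = 6.

6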